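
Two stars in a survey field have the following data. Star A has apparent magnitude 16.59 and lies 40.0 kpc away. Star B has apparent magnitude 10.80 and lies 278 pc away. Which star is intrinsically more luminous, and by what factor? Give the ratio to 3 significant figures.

Star A is more luminous, by a factor of 100.

Star A: d = 40.0 kpc = 40000 pc
Star A: M = m − 5 log₁₀ d + 5 = 16.59 − 5·4.6021 + 5 = -1.420
Star B: M = m − 5 log₁₀ d + 5 = 10.80 − 5·2.4440 + 5 = 3.580
ΔM = M_A − M_B = -1.420 − (3.580) = -5.000; smaller M is more luminous → Star A.
L ratio = 10^(0.4 |ΔM|) = 10^2.000 = 100.0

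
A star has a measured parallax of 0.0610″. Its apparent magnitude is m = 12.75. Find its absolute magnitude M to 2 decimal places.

M ≈ 11.68

d = 1/p = 1/0.0610″ = 16.39 pc
5 log₁₀(d/10 pc) = 5 log₁₀(16.39) − 5 = 1.073
M = m − 5 log₁₀(d/10) = 12.75 − 1.073 = 11.677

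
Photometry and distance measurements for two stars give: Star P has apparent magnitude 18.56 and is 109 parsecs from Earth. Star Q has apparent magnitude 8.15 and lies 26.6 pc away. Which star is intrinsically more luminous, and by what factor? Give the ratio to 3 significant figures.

Star Q is more luminous, by a factor of 869.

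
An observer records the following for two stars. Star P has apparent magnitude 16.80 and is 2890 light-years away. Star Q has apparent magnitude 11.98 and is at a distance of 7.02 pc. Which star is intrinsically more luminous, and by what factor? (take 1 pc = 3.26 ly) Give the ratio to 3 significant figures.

Star P is more luminous, by a factor of 188.

Star P: d = 2890 ly / 3.26 = 886.5 pc
Star P: M = m − 5 log₁₀ d + 5 = 16.80 − 5·2.9477 + 5 = 7.062
Star Q: M = m − 5 log₁₀ d + 5 = 11.98 − 5·0.8463 + 5 = 12.748
ΔM = M_P − M_Q = 7.062 − (12.748) = -5.687; smaller M is more luminous → Star P.
L ratio = 10^(0.4 |ΔM|) = 10^2.275 = 188.2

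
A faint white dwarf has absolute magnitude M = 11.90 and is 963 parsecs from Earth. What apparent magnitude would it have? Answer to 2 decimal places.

m = M + 5 log₁₀ d − 5 = 11.90 + 5·2.9836 − 5 = 21.818

m ≈ 21.82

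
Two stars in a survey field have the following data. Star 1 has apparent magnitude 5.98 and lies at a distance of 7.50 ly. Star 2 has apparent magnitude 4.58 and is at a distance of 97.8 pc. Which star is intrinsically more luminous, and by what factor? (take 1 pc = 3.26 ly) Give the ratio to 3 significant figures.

Star 1: d = 7.50 ly / 3.26 = 2.301 pc
Star 1: M = m − 5 log₁₀ d + 5 = 5.98 − 5·0.3618 + 5 = 9.171
Star 2: M = m − 5 log₁₀ d + 5 = 4.58 − 5·1.9903 + 5 = -0.372
ΔM = M_1 − M_2 = 9.171 − (-0.372) = 9.542; smaller M is more luminous → Star 2.
L ratio = 10^(0.4 |ΔM|) = 10^3.817 = 6561

Star 2 is more luminous, by a factor of 6560.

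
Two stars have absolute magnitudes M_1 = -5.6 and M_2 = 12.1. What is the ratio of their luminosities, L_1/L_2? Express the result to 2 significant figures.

L_1/L_2 ≈ 1.2×10^7

ΔM = M_1 − M_2 = -17.7
L_1/L_2 = 10^(−0.4 ΔM) = 10^7.080 = 1.202×10^7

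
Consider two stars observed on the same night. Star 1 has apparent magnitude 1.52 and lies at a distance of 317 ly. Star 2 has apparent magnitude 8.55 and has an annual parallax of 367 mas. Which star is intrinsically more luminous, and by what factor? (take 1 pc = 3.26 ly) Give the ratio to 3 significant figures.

Star 1 is more luminous, by a factor of 826000.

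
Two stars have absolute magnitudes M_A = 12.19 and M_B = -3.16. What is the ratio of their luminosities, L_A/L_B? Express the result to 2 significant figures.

L_A/L_B ≈ 7.2×10^-7

ΔM = M_A − M_B = 15.35
L_A/L_B = 10^(−0.4 ΔM) = 10^-6.140 = 7.244×10^-7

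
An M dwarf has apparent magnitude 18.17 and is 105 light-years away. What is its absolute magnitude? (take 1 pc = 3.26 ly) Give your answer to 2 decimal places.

d = 105 ly / 3.26 = 32.21 pc
5 log₁₀(d/10 pc) = 5 log₁₀(32.21) − 5 = 2.540
M = m − 5 log₁₀(d/10) = 18.17 − 2.540 = 15.630

M ≈ 15.63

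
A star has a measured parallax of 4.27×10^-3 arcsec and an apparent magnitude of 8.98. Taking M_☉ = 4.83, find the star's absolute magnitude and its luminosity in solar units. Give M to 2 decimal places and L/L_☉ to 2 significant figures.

M ≈ 2.13; L/L_☉ ≈ 12

d = 1/p = 1/4.27×10^-3″ = 234.2 pc
M = m − 5 log₁₀ d + 5 = 8.98 − 5·2.3696 + 5 = 2.132
M − M_☉ = 2.132 − 4.83 = -2.698
L/L_☉ = 10^(−0.4 × -2.698) = 12.00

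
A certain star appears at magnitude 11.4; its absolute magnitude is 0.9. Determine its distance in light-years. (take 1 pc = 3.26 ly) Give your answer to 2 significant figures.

d ≈ 4100 ly

μ = m − M = 10.500
m − M = 5 log₁₀ d − 5
log₁₀ d = (m − M)/5 + 1 = 3.1000
d = 10^3.1000 = 1259 pc
= 4104 ly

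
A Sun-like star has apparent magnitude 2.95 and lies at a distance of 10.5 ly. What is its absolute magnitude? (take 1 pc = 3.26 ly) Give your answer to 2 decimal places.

d = 10.5 ly / 3.26 = 3.221 pc
5 log₁₀(d/10 pc) = 5 log₁₀(3.221) − 5 = -2.460
M = m − 5 log₁₀(d/10) = 2.95 + 2.460 = 5.410

M ≈ 5.41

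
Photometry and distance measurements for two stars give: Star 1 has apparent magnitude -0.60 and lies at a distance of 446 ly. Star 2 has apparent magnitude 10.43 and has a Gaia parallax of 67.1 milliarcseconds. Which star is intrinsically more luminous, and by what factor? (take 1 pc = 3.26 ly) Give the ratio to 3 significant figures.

Star 1 is more luminous, by a factor of 2.18×10^6.

Star 1: d = 446 ly / 3.26 = 136.8 pc
Star 1: M = m − 5 log₁₀ d + 5 = -0.60 − 5·2.1361 + 5 = -6.281
Star 2: p = 67.1 mas = 0.0671″ → d = 1/p = 14.90 pc
Star 2: M = m − 5 log₁₀ d + 5 = 10.43 − 5·1.1733 + 5 = 9.564
ΔM = M_1 − M_2 = -6.281 − (9.564) = -15.844; smaller M is more luminous → Star 1.
L ratio = 10^(0.4 |ΔM|) = 10^6.338 = 2.176×10^6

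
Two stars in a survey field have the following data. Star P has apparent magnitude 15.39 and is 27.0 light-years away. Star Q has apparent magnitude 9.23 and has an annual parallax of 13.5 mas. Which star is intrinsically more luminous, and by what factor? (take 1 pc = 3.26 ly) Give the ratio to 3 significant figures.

Star Q is more luminous, by a factor of 23300.

Star P: d = 27.0 ly / 3.26 = 8.282 pc
Star P: M = m − 5 log₁₀ d + 5 = 15.39 − 5·0.9181 + 5 = 15.799
Star Q: p = 13.5 mas = 0.0135″ → d = 1/p = 74.07 pc
Star Q: M = m − 5 log₁₀ d + 5 = 9.23 − 5·1.8697 + 5 = 4.882
ΔM = M_P − M_Q = 15.799 − (4.882) = 10.918; smaller M is more luminous → Star Q.
L ratio = 10^(0.4 |ΔM|) = 10^4.367 = 23280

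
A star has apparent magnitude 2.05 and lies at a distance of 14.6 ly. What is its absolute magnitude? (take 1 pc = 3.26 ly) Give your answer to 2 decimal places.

d = 14.6 ly / 3.26 = 4.479 pc
5 log₁₀(d/10 pc) = 5 log₁₀(4.479) − 5 = -1.744
M = m − 5 log₁₀(d/10) = 2.05 + 1.744 = 3.794

M ≈ 3.79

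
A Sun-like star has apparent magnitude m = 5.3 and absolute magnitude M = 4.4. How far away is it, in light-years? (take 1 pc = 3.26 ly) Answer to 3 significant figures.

d ≈ 49.3 ly

μ = m − M = 0.900
m − M = 5 log₁₀ d − 5
log₁₀ d = (m − M)/5 + 1 = 1.1800
d = 10^1.1800 = 15.14 pc
= 49.34 ly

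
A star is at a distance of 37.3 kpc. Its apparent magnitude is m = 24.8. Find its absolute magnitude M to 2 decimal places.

d = 37.3 kpc = 37300 pc
5 log₁₀(d/10 pc) = 5 log₁₀(37300) − 5 = 17.859
M = m − 5 log₁₀(d/10) = 24.8 − 17.859 = 6.941

M ≈ 6.94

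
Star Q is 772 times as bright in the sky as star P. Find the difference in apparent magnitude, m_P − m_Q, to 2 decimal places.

m_P − m_Q ≈ 7.22

Pogson: Δm = −2.5 log₁₀(ratio) = −2.5 log₁₀(772) = −2.5 × 2.8876 = -7.219
Star Q is brighter so has the smaller magnitude: m_P − m_Q is positive.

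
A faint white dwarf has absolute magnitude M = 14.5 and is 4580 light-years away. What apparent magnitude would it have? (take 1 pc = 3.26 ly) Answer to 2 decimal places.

m ≈ 25.24

d = 4580 ly / 3.26 = 1405 pc
m = M + 5 log₁₀ d − 5 = 14.5 + 5·3.1476 − 5 = 25.238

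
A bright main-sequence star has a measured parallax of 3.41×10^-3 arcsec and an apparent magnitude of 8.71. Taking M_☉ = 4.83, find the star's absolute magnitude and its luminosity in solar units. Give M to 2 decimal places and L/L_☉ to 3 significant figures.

M ≈ 1.37; L/L_☉ ≈ 24.1

d = 1/p = 1/3.41×10^-3″ = 293.3 pc
M = m − 5 log₁₀ d + 5 = 8.71 − 5·2.4672 + 5 = 1.374
M − M_☉ = 1.374 − 4.83 = -3.456
L/L_☉ = 10^(−0.4 × -3.456) = 24.13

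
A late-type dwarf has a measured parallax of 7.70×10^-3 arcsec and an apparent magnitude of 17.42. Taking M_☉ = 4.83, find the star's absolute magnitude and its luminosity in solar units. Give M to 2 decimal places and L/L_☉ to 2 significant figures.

M ≈ 11.85; L/L_☉ ≈ 1.6×10^-3

d = 1/p = 1/7.70×10^-3″ = 129.9 pc
M = m − 5 log₁₀ d + 5 = 17.42 − 5·2.1135 + 5 = 11.852
M − M_☉ = 11.852 − 4.83 = 7.022
L/L_☉ = 10^(−0.4 × 7.022) = 1.552×10^-3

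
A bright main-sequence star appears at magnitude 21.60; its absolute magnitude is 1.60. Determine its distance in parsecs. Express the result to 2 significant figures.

μ = m − M = 20.000
m − M = 5 log₁₀ d − 5
log₁₀ d = (m − M)/5 + 1 = 5.0000
d = 10^5.0000 = 100000 pc

d ≈ 100000 pc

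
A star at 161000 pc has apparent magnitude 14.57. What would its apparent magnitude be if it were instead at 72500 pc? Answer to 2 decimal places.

Flux ∝ 1/d², so Δm = 5 log₁₀(d₂/d₁) = 5 log₁₀(72500/161000) = -1.732
m₂ = m₁ + Δm = 14.57 + (-1.732) = 12.838

m ≈ 12.84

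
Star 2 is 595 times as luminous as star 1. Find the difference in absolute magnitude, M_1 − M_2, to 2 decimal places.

M_1 − M_2 ≈ 6.94

Pogson: ΔM = −2.5 log₁₀(ratio) = −2.5 log₁₀(595) = −2.5 × 2.7745 = -6.936
Star 2 is brighter so has the smaller magnitude: M_1 − M_2 is positive.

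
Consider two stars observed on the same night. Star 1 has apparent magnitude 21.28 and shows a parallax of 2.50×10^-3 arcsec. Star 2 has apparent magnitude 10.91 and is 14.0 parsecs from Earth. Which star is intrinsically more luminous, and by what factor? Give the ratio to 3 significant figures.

Star 2 is more luminous, by a factor of 17.2.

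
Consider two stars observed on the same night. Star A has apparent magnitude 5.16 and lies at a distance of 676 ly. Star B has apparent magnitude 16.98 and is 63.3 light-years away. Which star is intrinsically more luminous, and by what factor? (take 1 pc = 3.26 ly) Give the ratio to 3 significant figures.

Star A: d = 676 ly / 3.26 = 207.4 pc
Star A: M = m − 5 log₁₀ d + 5 = 5.16 − 5·2.3167 + 5 = -1.424
Star B: d = 63.3 ly / 3.26 = 19.42 pc
Star B: M = m − 5 log₁₀ d + 5 = 16.98 − 5·1.2882 + 5 = 15.539
ΔM = M_A − M_B = -1.424 − (15.539) = -16.963; smaller M is more luminous → Star A.
L ratio = 10^(0.4 |ΔM|) = 10^6.785 = 6.097×10^6

Star A is more luminous, by a factor of 6.10×10^6.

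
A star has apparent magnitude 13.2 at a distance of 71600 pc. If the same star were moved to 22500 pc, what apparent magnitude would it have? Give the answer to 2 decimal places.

m ≈ 10.69

Flux ∝ 1/d², so Δm = 5 log₁₀(d₂/d₁) = 5 log₁₀(22500/71600) = -2.514
m₂ = m₁ + Δm = 13.2 + (-2.514) = 10.686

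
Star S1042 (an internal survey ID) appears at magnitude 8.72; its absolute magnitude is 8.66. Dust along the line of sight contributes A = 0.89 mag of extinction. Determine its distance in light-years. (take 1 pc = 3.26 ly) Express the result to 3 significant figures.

d ≈ 22.2 ly

m − M = 5 log₁₀(d/10 pc) + A  ⇒  8.72 − (8.66) − 0.89 = 5 log₁₀(d/10)
-0.830 = 5 log₁₀(d/10)
log₁₀ d = (m − M − A)/5 + 1 = 0.8340
d = 10^0.8340 = 6.823 pc
= 22.24 ly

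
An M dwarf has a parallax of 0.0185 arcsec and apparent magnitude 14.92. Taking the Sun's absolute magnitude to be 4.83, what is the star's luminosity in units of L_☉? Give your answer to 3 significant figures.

d = 1/p = 1/0.0185″ = 54.05 pc
M = m − 5 log₁₀ d + 5 = 14.92 − 5·1.7328 + 5 = 11.256
M − M_☉ = 11.256 − 4.83 = 6.426
L/L_☉ = 10^(−0.4 × 6.426) = 2.689×10^-3

L/L_☉ ≈ 2.69×10^-3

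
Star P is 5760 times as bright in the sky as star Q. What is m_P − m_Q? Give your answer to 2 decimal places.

m_P − m_Q ≈ -9.40

Pogson: Δm = −2.5 log₁₀(ratio) = −2.5 log₁₀(5760) = −2.5 × 3.7604 = -9.401
Star P is brighter, so it has the smaller magnitude: the difference is negative.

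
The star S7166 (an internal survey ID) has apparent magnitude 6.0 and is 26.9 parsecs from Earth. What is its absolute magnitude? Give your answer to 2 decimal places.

M ≈ 3.85

5 log₁₀(d/10 pc) = 5 log₁₀(26.90) − 5 = 2.149
M = m − 5 log₁₀(d/10) = 6.0 − 2.149 = 3.851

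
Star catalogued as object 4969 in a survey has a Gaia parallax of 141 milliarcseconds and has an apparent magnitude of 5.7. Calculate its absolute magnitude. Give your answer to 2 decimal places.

p = 141 mas = 0.141″ → d = 1/p = 7.092 pc
5 log₁₀(d/10 pc) = 5 log₁₀(7.092) − 5 = -0.746
M = m − 5 log₁₀(d/10) = 5.7 + 0.746 = 6.446

M ≈ 6.45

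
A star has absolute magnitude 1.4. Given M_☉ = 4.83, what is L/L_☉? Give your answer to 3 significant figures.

L/L_☉ ≈ 23.6

M − M_☉ = 1.4 − 4.83 = -3.430
L/L_☉ = 10^(−0.4 (M − M_☉)) = 10^1.372 = 23.55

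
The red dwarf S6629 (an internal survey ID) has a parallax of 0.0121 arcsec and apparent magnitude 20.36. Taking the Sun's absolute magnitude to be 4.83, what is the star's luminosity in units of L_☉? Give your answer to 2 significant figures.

L/L_☉ ≈ 4.2×10^-5

d = 1/p = 1/0.0121″ = 82.64 pc
M = m − 5 log₁₀ d + 5 = 20.36 − 5·1.9172 + 5 = 15.774
M − M_☉ = 15.774 − 4.83 = 10.944
L/L_☉ = 10^(−0.4 × 10.944) = 4.192×10^-5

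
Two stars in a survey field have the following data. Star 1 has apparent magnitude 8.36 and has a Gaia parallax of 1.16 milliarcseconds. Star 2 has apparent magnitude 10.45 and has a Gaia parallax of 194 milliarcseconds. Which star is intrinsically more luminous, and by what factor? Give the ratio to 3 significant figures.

Star 1 is more luminous, by a factor of 192000.

Star 1: p = 1.16 mas = 1.16×10^-3″ → d = 1/p = 862.1 pc
Star 1: M = m − 5 log₁₀ d + 5 = 8.36 − 5·2.9355 + 5 = -1.318
Star 2: p = 194 mas = 0.194″ → d = 1/p = 5.155 pc
Star 2: M = m − 5 log₁₀ d + 5 = 10.45 − 5·0.7122 + 5 = 11.889
ΔM = M_1 − M_2 = -1.318 − (11.889) = -13.207; smaller M is more luminous → Star 1.
L ratio = 10^(0.4 |ΔM|) = 10^5.283 = 191700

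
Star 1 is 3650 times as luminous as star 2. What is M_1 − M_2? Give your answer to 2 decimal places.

Pogson: ΔM = −2.5 log₁₀(ratio) = −2.5 log₁₀(3650) = −2.5 × 3.5623 = -8.906
Star 1 is brighter, so it has the smaller magnitude: the difference is negative.

M_1 − M_2 ≈ -8.91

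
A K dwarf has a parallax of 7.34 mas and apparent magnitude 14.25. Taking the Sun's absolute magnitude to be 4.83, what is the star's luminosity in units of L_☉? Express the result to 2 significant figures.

L/L_☉ ≈ 0.032

d = 1/p = 1000/7.34 mas = 136.2 pc
M = m − 5 log₁₀ d + 5 = 14.25 − 5·2.1343 + 5 = 8.578
M − M_☉ = 8.578 − 4.83 = 3.748
L/L_☉ = 10^(−0.4 × 3.748) = 0.03167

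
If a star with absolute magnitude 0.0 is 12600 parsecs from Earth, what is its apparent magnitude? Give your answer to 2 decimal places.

m ≈ 15.50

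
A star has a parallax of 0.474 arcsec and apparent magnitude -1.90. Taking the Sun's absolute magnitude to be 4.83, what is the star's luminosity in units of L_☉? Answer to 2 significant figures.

L/L_☉ ≈ 22

d = 1/p = 1/0.474″ = 2.110 pc
M = m − 5 log₁₀ d + 5 = -1.90 − 5·0.3242 + 5 = 1.479
M − M_☉ = 1.479 − 4.83 = -3.351
L/L_☉ = 10^(−0.4 × -3.351) = 21.90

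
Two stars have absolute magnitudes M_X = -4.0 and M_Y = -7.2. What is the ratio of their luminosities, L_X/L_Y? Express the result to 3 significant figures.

L_X/L_Y ≈ 0.0525

ΔM = M_X − M_Y = 3.2
L_X/L_Y = 10^(−0.4 ΔM) = 10^-1.280 = 0.05248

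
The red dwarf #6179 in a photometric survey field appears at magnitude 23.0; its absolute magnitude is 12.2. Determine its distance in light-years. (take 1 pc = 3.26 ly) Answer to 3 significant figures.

μ = m − M = 10.800
m − M = 5 log₁₀ d − 5
log₁₀ d = (m − M)/5 + 1 = 3.1600
d = 10^3.1600 = 1445 pc
= 4712 ly

d ≈ 4710 ly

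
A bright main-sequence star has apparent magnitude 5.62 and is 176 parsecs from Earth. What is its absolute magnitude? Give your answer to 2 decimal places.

5 log₁₀(d/10 pc) = 5 log₁₀(176.0) − 5 = 6.228
M = m − 5 log₁₀(d/10) = 5.62 − 6.228 = -0.608

M ≈ -0.61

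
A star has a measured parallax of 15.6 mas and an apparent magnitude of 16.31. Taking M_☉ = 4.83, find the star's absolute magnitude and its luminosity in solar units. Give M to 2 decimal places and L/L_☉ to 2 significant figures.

M ≈ 12.28; L/L_☉ ≈ 1.1×10^-3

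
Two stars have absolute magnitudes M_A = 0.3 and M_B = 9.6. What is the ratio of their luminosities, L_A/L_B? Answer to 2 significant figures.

ΔM = M_A − M_B = -9.3
L_A/L_B = 10^(−0.4 ΔM) = 10^3.720 = 5248

L_A/L_B ≈ 5200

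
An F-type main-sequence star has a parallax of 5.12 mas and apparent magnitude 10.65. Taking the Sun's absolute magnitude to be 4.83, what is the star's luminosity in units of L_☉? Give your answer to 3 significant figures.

d = 1/p = 1000/5.12 mas = 195.3 pc
M = m − 5 log₁₀ d + 5 = 10.65 − 5·2.2907 + 5 = 4.196
M − M_☉ = 4.196 − 4.83 = -0.634
L/L_☉ = 10^(−0.4 × -0.634) = 1.793

L/L_☉ ≈ 1.79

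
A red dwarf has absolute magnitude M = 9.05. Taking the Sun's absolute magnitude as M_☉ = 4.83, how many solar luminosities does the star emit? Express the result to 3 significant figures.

L/L_☉ ≈ 0.0205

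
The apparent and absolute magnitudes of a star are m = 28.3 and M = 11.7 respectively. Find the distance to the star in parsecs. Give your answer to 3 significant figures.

d ≈ 20900 pc

Distance modulus: m − M = 28.3 − (11.7) = 16.600
m − M = 5 log₁₀ d − 5
log₁₀ d = (m − M)/5 + 1 = 4.3200
d = 10^4.3200 = 20890 pc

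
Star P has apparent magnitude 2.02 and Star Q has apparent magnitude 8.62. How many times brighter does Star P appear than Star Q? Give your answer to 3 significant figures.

437

Δm = 2.02 − (8.62) = -6.60
Flux ratio = 10^(−0.4 Δm) = 10^(−0.4 × -6.60) = 10^2.640 = 436.5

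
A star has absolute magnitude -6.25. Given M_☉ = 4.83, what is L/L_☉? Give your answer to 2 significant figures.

L/L_☉ ≈ 27000

M − M_☉ = -6.25 − 4.83 = -11.080
L/L_☉ = 10^(−0.4 (M − M_☉)) = 10^4.432 = 27040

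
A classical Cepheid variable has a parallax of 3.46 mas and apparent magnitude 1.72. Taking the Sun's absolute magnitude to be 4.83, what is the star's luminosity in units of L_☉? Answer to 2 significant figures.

d = 1/p = 1000/3.46 mas = 289.0 pc
M = m − 5 log₁₀ d + 5 = 1.72 − 5·2.4609 + 5 = -5.585
M − M_☉ = -5.585 − 4.83 = -10.415
L/L_☉ = 10^(−0.4 × -10.415) = 14650

L/L_☉ ≈ 15000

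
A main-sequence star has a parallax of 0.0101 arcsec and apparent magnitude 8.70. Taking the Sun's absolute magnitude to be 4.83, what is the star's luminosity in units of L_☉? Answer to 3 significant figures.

d = 1/p = 1/0.0101″ = 99.01 pc
M = m − 5 log₁₀ d + 5 = 8.70 − 5·1.9957 + 5 = 3.722
M − M_☉ = 3.722 − 4.83 = -1.108
L/L_☉ = 10^(−0.4 × -1.108) = 2.776

L/L_☉ ≈ 2.78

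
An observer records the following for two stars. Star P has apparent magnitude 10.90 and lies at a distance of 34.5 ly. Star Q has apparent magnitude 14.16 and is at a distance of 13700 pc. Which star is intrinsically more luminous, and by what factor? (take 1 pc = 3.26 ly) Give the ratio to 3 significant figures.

Star P: d = 34.5 ly / 3.26 = 10.58 pc
Star P: M = m − 5 log₁₀ d + 5 = 10.90 − 5·1.0246 + 5 = 10.777
Star Q: M = m − 5 log₁₀ d + 5 = 14.16 − 5·4.1367 + 5 = -1.524
ΔM = M_P − M_Q = 10.777 − (-1.524) = 12.301; smaller M is more luminous → Star Q.
L ratio = 10^(0.4 |ΔM|) = 10^4.920 = 83220

Star Q is more luminous, by a factor of 83200.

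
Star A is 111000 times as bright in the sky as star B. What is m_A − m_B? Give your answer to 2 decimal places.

m_A − m_B ≈ -12.61

Pogson: Δm = −2.5 log₁₀(ratio) = −2.5 log₁₀(111000) = −2.5 × 5.0453 = -12.613
Star A is brighter, so it has the smaller magnitude: the difference is negative.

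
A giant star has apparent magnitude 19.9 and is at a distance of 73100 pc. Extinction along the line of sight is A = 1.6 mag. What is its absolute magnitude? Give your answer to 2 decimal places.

M ≈ -1.02

5 log₁₀(d/10 pc) = 5 log₁₀(73100) − 5 = 19.320
M = m − 5 log₁₀(d/10) − A = 19.9 − 19.320 − 1.6 = -1.020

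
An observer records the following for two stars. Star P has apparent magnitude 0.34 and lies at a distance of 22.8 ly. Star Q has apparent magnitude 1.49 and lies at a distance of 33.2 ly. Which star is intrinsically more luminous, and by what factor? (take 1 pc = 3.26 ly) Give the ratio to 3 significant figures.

Star P is more luminous, by a factor of 1.36.

Star P: d = 22.8 ly / 3.26 = 6.994 pc
Star P: M = m − 5 log₁₀ d + 5 = 0.34 − 5·0.8447 + 5 = 1.116
Star Q: d = 33.2 ly / 3.26 = 10.18 pc
Star Q: M = m − 5 log₁₀ d + 5 = 1.49 − 5·1.0079 + 5 = 1.450
ΔM = M_P − M_Q = 1.116 − (1.450) = -0.334; smaller M is more luminous → Star P.
L ratio = 10^(0.4 |ΔM|) = 10^0.134 = 1.360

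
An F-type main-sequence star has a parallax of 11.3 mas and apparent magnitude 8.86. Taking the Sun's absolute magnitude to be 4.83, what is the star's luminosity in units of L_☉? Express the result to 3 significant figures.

d = 1/p = 1000/11.3 mas = 88.50 pc
M = m − 5 log₁₀ d + 5 = 8.86 − 5·1.9469 + 5 = 4.125
M − M_☉ = 4.125 − 4.83 = -0.705
L/L_☉ = 10^(−0.4 × -0.705) = 1.914

L/L_☉ ≈ 1.91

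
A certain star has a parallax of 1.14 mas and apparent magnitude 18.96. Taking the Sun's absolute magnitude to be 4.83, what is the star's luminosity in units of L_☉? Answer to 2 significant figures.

L/L_☉ ≈ 0.017

d = 1/p = 1000/1.14 mas = 877.2 pc
M = m − 5 log₁₀ d + 5 = 18.96 − 5·2.9431 + 5 = 9.245
M − M_☉ = 9.245 − 4.83 = 4.415
L/L_☉ = 10^(−0.4 × 4.415) = 0.01715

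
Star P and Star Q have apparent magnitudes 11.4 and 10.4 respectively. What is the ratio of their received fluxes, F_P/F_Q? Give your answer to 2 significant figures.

F_P/F_Q ≈ 0.40

Magnitude difference = 1.0
Flux ratio = 10^(−0.4 Δm) = 10^(−0.4 × 1.0) = 10^-0.400 = 0.3981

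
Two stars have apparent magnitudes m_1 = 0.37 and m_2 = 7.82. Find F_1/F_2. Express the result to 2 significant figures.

F_1/F_2 ≈ 950

Magnitude difference = -7.45
Flux ratio = 10^(−0.4 Δm) = 10^(−0.4 × -7.45) = 10^2.980 = 955.0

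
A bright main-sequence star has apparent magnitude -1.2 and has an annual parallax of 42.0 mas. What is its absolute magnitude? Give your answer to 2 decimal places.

M ≈ -3.08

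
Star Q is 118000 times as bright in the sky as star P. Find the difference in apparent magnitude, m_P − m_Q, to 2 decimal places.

m_P − m_Q ≈ 12.68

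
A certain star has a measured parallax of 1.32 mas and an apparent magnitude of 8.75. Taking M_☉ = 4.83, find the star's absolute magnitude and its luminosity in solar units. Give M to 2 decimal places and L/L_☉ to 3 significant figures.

M ≈ -0.65; L/L_☉ ≈ 155

d = 1/p = 1000/1.32 mas = 757.6 pc
M = m − 5 log₁₀ d + 5 = 8.75 − 5·2.8794 + 5 = -0.647
M − M_☉ = -0.647 − 4.83 = -5.477
L/L_☉ = 10^(−0.4 × -5.477) = 155.2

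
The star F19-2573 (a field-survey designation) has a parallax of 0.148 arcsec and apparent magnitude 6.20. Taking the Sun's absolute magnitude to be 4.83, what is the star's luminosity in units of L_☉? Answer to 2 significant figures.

d = 1/p = 1/0.148″ = 6.757 pc
M = m − 5 log₁₀ d + 5 = 6.20 − 5·0.8297 + 5 = 7.051
M − M_☉ = 7.051 − 4.83 = 2.221
L/L_☉ = 10^(−0.4 × 2.221) = 0.1293

L/L_☉ ≈ 0.13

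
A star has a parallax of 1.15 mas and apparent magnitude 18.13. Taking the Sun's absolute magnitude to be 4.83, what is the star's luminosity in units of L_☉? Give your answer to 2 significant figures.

d = 1/p = 1000/1.15 mas = 869.6 pc
M = m − 5 log₁₀ d + 5 = 18.13 − 5·2.9393 + 5 = 8.433
M − M_☉ = 8.433 − 4.83 = 3.603
L/L_☉ = 10^(−0.4 × 3.603) = 0.03619

L/L_☉ ≈ 0.036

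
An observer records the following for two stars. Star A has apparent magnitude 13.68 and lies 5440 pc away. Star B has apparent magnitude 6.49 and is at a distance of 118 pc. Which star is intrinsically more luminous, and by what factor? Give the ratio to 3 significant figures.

Star A is more luminous, by a factor of 2.83.

Star A: M = m − 5 log₁₀ d + 5 = 13.68 − 5·3.7356 + 5 = 0.002
Star B: M = m − 5 log₁₀ d + 5 = 6.49 − 5·2.0719 + 5 = 1.131
ΔM = M_A − M_B = 0.002 − (1.131) = -1.129; smaller M is more luminous → Star A.
L ratio = 10^(0.4 |ΔM|) = 10^0.451 = 2.828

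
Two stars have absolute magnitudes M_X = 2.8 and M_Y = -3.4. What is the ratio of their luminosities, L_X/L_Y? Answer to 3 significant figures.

L_X/L_Y ≈ 3.31×10^-3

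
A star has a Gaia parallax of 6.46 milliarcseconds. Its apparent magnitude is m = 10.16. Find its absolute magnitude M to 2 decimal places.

M ≈ 4.21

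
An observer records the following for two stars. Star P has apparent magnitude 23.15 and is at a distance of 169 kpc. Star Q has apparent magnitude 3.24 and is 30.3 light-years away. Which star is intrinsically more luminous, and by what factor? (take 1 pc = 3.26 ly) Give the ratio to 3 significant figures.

Star P is more luminous, by a factor of 3.59.

Star P: d = 169 kpc = 169000 pc
Star P: M = m − 5 log₁₀ d + 5 = 23.15 − 5·5.2279 + 5 = 2.011
Star Q: d = 30.3 ly / 3.26 = 9.294 pc
Star Q: M = m − 5 log₁₀ d + 5 = 3.24 − 5·0.9682 + 5 = 3.399
ΔM = M_P − M_Q = 2.011 − (3.399) = -1.388; smaller M is more luminous → Star P.
L ratio = 10^(0.4 |ΔM|) = 10^0.555 = 3.592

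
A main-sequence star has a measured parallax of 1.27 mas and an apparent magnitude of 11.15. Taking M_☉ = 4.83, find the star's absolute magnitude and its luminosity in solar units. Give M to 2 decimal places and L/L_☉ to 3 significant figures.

M ≈ 1.67; L/L_☉ ≈ 18.4

d = 1/p = 1000/1.27 mas = 787.4 pc
M = m − 5 log₁₀ d + 5 = 11.15 − 5·2.8962 + 5 = 1.669
M − M_☉ = 1.669 − 4.83 = -3.161
L/L_☉ = 10^(−0.4 × -3.161) = 18.38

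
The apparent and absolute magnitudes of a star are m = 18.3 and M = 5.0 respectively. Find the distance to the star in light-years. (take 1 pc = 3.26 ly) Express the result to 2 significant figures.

d ≈ 15000 ly

Distance modulus: m − M = 18.3 − (5.0) = 13.300
m − M = 5 log₁₀ d − 5
log₁₀ d = (m − M)/5 + 1 = 3.6600
d = 10^3.6600 = 4571 pc
= 14900 ly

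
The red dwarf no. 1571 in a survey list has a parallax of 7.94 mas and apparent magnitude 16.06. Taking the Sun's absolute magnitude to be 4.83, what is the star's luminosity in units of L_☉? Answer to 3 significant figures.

L/L_☉ ≈ 5.11×10^-3

d = 1/p = 1000/7.94 mas = 125.9 pc
M = m − 5 log₁₀ d + 5 = 16.06 − 5·2.1002 + 5 = 10.559
M − M_☉ = 10.559 − 4.83 = 5.729
L/L_☉ = 10^(−0.4 × 5.729) = 5.109×10^-3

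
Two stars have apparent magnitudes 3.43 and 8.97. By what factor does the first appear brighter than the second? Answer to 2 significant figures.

160

Δm = 3.43 − (8.97) = -5.54
Flux ratio = 10^(−0.4 Δm) = 10^(−0.4 × -5.54) = 10^2.216 = 164.4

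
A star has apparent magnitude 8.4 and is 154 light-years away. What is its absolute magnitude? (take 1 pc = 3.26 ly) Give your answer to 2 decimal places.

d = 154 ly / 3.26 = 47.24 pc
5 log₁₀(d/10 pc) = 5 log₁₀(47.24) − 5 = 3.372
M = m − 5 log₁₀(d/10) = 8.4 − 3.372 = 5.028

M ≈ 5.03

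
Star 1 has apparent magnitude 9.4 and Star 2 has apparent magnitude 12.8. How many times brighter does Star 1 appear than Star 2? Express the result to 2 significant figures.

23

Magnitude difference = -3.4
Flux ratio = 10^(−0.4 Δm) = 10^(−0.4 × -3.4) = 10^1.360 = 22.91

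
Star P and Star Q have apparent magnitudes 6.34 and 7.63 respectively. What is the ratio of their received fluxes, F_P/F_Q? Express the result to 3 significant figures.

F_P/F_Q ≈ 3.28

Magnitude difference = -1.29
Flux ratio = 10^(−0.4 Δm) = 10^(−0.4 × -1.29) = 10^0.516 = 3.281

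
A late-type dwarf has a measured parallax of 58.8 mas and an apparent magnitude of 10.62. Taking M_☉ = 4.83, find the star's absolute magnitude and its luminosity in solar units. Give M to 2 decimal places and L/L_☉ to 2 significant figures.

d = 1/p = 1000/58.8 mas = 17.01 pc
M = m − 5 log₁₀ d + 5 = 10.62 − 5·1.2306 + 5 = 9.467
M − M_☉ = 9.467 − 4.83 = 4.637
L/L_☉ = 10^(−0.4 × 4.637) = 0.01397

M ≈ 9.47; L/L_☉ ≈ 0.014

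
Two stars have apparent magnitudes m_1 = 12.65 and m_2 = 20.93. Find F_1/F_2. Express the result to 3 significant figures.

Magnitude difference = -8.28
Flux ratio = 10^(−0.4 Δm) = 10^(−0.4 × -8.28) = 10^3.312 = 2051

F_1/F_2 ≈ 2050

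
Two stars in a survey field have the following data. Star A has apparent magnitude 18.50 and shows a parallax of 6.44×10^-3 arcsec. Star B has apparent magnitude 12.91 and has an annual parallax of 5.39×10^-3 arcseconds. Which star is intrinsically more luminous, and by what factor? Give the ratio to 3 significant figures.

Star B is more luminous, by a factor of 246.

Star A: d = 1/p = 1/6.44×10^-3″ = 155.3 pc
Star A: M = m − 5 log₁₀ d + 5 = 18.50 − 5·2.1911 + 5 = 12.544
Star B: d = 1/p = 1/5.39×10^-3″ = 185.5 pc
Star B: M = m − 5 log₁₀ d + 5 = 12.91 − 5·2.2684 + 5 = 6.568
ΔM = M_A − M_B = 12.544 − (6.568) = 5.976; smaller M is more luminous → Star B.
L ratio = 10^(0.4 |ΔM|) = 10^2.391 = 245.8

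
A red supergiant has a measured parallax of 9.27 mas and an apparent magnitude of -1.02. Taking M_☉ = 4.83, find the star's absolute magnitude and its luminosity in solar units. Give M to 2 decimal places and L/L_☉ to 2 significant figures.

M ≈ -6.18; L/L_☉ ≈ 25000

d = 1/p = 1000/9.27 mas = 107.9 pc
M = m − 5 log₁₀ d + 5 = -1.02 − 5·2.0329 + 5 = -6.185
M − M_☉ = -6.185 − 4.83 = -11.015
L/L_☉ = 10^(−0.4 × -11.015) = 25460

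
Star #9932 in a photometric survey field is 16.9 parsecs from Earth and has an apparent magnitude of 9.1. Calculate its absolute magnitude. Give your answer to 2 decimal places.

5 log₁₀(d/10 pc) = 5 log₁₀(16.90) − 5 = 1.139
M = m − 5 log₁₀(d/10) = 9.1 − 1.139 = 7.961

M ≈ 7.96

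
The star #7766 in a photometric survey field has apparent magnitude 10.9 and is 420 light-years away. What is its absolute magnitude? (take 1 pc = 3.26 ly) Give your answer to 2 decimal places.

d = 420 ly / 3.26 = 128.8 pc
5 log₁₀(d/10 pc) = 5 log₁₀(128.8) − 5 = 5.550
M = m − 5 log₁₀(d/10) = 10.9 − 5.550 = 5.350

M ≈ 5.35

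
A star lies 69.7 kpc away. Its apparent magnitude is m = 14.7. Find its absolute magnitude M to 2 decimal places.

M ≈ -4.52

d = 69.7 kpc = 69700 pc
5 log₁₀(d/10 pc) = 5 log₁₀(69700) − 5 = 19.216
M = m − 5 log₁₀(d/10) = 14.7 − 19.216 = -4.516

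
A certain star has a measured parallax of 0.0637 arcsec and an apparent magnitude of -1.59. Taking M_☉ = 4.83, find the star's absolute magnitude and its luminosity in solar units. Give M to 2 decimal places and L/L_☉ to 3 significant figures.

d = 1/p = 1/0.0637″ = 15.70 pc
M = m − 5 log₁₀ d + 5 = -1.59 − 5·1.1959 + 5 = -2.569
M − M_☉ = -2.569 − 4.83 = -7.399
L/L_☉ = 10^(−0.4 × -7.399) = 911.4

M ≈ -2.57; L/L_☉ ≈ 911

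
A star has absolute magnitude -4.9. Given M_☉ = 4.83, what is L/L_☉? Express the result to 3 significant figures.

M − M_☉ = -4.9 − 4.83 = -9.730
L/L_☉ = 10^(−0.4 (M − M_☉)) = 10^3.892 = 7798

L/L_☉ ≈ 7800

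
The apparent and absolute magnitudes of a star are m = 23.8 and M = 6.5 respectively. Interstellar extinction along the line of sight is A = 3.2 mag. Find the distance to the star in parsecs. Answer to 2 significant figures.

d ≈ 6600 pc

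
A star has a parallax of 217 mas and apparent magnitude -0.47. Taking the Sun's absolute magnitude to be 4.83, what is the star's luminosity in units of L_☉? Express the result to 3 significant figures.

d = 1/p = 1000/217 mas = 4.608 pc
M = m − 5 log₁₀ d + 5 = -0.47 − 5·0.6635 + 5 = 1.212
M − M_☉ = 1.212 − 4.83 = -3.618
L/L_☉ = 10^(−0.4 × -3.618) = 28.00

L/L_☉ ≈ 28.0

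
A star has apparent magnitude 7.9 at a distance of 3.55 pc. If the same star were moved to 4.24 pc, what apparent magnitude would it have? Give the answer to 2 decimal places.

Flux ∝ 1/d², so Δm = 5 log₁₀(d₂/d₁) = 5 log₁₀(4.24/3.55) = 0.386
m₂ = m₁ + Δm = 7.9 + (0.386) = 8.286

m ≈ 8.29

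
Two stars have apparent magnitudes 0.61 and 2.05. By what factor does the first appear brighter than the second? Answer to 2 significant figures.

3.8

Magnitude difference = -1.44
Flux ratio = 10^(−0.4 Δm) = 10^(−0.4 × -1.44) = 10^0.576 = 3.767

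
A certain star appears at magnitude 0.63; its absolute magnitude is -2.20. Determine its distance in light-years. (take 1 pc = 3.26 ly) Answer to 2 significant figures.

μ = m − M = 2.830
m − M = 5 log₁₀ d − 5
log₁₀ d = (m − M)/5 + 1 = 1.5660
d = 10^1.5660 = 36.81 pc
= 120.0 ly

d ≈ 120 ly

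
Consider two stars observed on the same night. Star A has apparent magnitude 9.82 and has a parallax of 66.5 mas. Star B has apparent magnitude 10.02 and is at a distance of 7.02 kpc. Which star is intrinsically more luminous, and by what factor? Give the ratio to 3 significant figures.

Star A: p = 66.5 mas = 0.0665″ → d = 1/p = 15.04 pc
Star A: M = m − 5 log₁₀ d + 5 = 9.82 − 5·1.1772 + 5 = 8.934
Star B: d = 7.02 kpc = 7020 pc
Star B: M = m − 5 log₁₀ d + 5 = 10.02 − 5·3.8463 + 5 = -4.212
ΔM = M_A − M_B = 8.934 − (-4.212) = 13.146; smaller M is more luminous → Star B.
L ratio = 10^(0.4 |ΔM|) = 10^5.258 = 181300

Star B is more luminous, by a factor of 181000.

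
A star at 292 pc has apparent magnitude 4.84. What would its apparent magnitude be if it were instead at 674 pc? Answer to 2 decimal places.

m ≈ 6.66

Flux ∝ 1/d², so Δm = 5 log₁₀(d₂/d₁) = 5 log₁₀(674/292) = 1.816
m₂ = m₁ + Δm = 4.84 + (1.816) = 6.656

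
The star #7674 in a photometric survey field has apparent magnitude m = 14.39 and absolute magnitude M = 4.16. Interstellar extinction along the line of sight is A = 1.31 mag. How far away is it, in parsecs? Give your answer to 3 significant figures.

m − M = 5 log₁₀(d/10 pc) + A  ⇒  14.39 − (4.16) − 1.31 = 5 log₁₀(d/10)
8.920 = 5 log₁₀(d/10)
log₁₀ d = (m − M − A)/5 + 1 = 2.7840
d = 10^2.7840 = 608.1 pc

d ≈ 608 pc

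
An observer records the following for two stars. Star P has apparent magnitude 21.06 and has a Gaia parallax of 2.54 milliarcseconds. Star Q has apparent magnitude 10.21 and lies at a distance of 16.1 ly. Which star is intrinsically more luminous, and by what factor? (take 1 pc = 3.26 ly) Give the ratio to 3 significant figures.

Star P: p = 2.54 mas = 2.54×10^-3″ → d = 1/p = 393.7 pc
Star P: M = m − 5 log₁₀ d + 5 = 21.06 − 5·2.5952 + 5 = 13.084
Star Q: d = 16.1 ly / 3.26 = 4.939 pc
Star Q: M = m − 5 log₁₀ d + 5 = 10.21 − 5·0.6936 + 5 = 11.742
ΔM = M_P − M_Q = 13.084 − (11.742) = 1.342; smaller M is more luminous → Star Q.
L ratio = 10^(0.4 |ΔM|) = 10^0.537 = 3.443

Star Q is more luminous, by a factor of 3.44.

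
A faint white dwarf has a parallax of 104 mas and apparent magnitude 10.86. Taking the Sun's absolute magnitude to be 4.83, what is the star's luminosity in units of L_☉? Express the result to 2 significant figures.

L/L_☉ ≈ 3.6×10^-3

d = 1/p = 1000/104 mas = 9.615 pc
M = m − 5 log₁₀ d + 5 = 10.86 − 5·0.9830 + 5 = 10.945
M − M_☉ = 10.945 − 4.83 = 6.115
L/L_☉ = 10^(−0.4 × 6.115) = 3.580×10^-3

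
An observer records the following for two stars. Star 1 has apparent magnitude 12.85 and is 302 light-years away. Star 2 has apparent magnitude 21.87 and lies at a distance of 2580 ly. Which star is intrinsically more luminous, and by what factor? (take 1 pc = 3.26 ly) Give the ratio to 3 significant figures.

Star 1: d = 302 ly / 3.26 = 92.64 pc
Star 1: M = m − 5 log₁₀ d + 5 = 12.85 − 5·1.9668 + 5 = 8.016
Star 2: d = 2580 ly / 3.26 = 791.4 pc
Star 2: M = m − 5 log₁₀ d + 5 = 21.87 − 5·2.8984 + 5 = 12.378
ΔM = M_1 − M_2 = 8.016 − (12.378) = -4.362; smaller M is more luminous → Star 1.
L ratio = 10^(0.4 |ΔM|) = 10^1.745 = 55.56

Star 1 is more luminous, by a factor of 55.6.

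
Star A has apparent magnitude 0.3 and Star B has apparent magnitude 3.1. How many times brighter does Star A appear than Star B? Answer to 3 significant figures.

13.2

Magnitude difference = -2.8
Flux ratio = 10^(−0.4 Δm) = 10^(−0.4 × -2.8) = 10^1.120 = 13.18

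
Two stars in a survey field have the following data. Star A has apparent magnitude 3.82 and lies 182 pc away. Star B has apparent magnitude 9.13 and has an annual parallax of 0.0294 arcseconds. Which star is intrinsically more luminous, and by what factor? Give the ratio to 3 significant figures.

Star A is more luminous, by a factor of 3810.

Star A: M = m − 5 log₁₀ d + 5 = 3.82 − 5·2.2601 + 5 = -2.480
Star B: d = 1/p = 1/0.0294″ = 34.01 pc
Star B: M = m − 5 log₁₀ d + 5 = 9.13 − 5·1.5317 + 5 = 6.472
ΔM = M_A − M_B = -2.480 − (6.472) = -8.952; smaller M is more luminous → Star A.
L ratio = 10^(0.4 |ΔM|) = 10^3.581 = 3809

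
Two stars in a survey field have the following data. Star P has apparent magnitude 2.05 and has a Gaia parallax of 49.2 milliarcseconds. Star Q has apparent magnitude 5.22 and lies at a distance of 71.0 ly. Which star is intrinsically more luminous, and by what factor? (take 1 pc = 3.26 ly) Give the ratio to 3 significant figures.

Star P: p = 49.2 mas = 0.0492″ → d = 1/p = 20.33 pc
Star P: M = m − 5 log₁₀ d + 5 = 2.05 − 5·1.3080 + 5 = 0.510
Star Q: d = 71.0 ly / 3.26 = 21.78 pc
Star Q: M = m − 5 log₁₀ d + 5 = 5.22 − 5·1.3380 + 5 = 3.530
ΔM = M_P − M_Q = 0.510 − (3.530) = -3.020; smaller M is more luminous → Star P.
L ratio = 10^(0.4 |ΔM|) = 10^1.208 = 16.14

Star P is more luminous, by a factor of 16.1.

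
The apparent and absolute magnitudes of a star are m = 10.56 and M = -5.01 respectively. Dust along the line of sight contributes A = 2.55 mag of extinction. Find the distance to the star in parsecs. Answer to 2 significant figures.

d ≈ 4000 pc

m − M = 5 log₁₀(d/10 pc) + A  ⇒  10.56 − (-5.01) − 2.55 = 5 log₁₀(d/10)
13.020 = 5 log₁₀(d/10)
log₁₀ d = (m − M − A)/5 + 1 = 3.6040
d = 10^3.6040 = 4018 pc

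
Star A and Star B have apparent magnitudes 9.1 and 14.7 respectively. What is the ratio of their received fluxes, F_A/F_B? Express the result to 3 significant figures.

F_A/F_B ≈ 174

Magnitude difference = -5.6
Flux ratio = 10^(−0.4 Δm) = 10^(−0.4 × -5.6) = 10^2.240 = 173.8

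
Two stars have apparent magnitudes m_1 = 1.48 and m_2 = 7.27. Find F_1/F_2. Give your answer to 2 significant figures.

Magnitude difference = -5.79
Flux ratio = 10^(−0.4 Δm) = 10^(−0.4 × -5.79) = 10^2.316 = 207.0

F_1/F_2 ≈ 210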